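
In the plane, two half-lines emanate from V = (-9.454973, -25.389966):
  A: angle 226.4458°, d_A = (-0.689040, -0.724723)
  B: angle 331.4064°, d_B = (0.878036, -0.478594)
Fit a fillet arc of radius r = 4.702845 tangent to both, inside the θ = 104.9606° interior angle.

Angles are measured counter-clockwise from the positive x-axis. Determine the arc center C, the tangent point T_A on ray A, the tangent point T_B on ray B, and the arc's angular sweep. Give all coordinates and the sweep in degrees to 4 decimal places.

center=(-8.5350,-31.2475) T_A=(-11.9432,-28.0071) T_B=(-6.2842,-27.1183) sweep=75.0394

bisector direction at 278.9261° = (0.155160,-0.987889)
center distance |VC| = r/sin(θ/2) = 4.702845/sin(52.4803°) = 5.929371
C = V + |VC|·bis = (-8.5350,-31.2475)
T_A = V + ((C−V)·d_A)·d_A = V + 3.6112·d_A = (-11.9432,-28.0071)
T_B = V + ((C−V)·d_B)·d_B = V + 3.6112·d_B = (-6.2842,-27.1183)
sweep = 180° − θ = 75.0394°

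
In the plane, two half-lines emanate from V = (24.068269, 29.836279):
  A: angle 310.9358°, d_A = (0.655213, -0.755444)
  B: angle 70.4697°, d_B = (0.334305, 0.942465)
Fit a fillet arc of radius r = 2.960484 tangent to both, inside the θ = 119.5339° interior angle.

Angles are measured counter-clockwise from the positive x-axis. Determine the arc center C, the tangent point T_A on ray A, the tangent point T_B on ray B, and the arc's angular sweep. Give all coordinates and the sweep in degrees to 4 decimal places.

bisector direction at 10.7027° = (0.982604,0.185714)
center distance |VC| = r/sin(θ/2) = 2.960484/sin(59.7670°) = 3.426548
C = V + |VC|·bis = (27.4352,30.4726)
T_A = V + ((C−V)·d_A)·d_A = V + 1.7253·d_A = (25.1987,28.5329)
T_B = V + ((C−V)·d_B)·d_B = V + 1.7253·d_B = (24.6451,31.4623)
sweep = 180° − θ = 60.4661°

center=(27.4352,30.4726) T_A=(25.1987,28.5329) T_B=(24.6451,31.4623) sweep=60.4661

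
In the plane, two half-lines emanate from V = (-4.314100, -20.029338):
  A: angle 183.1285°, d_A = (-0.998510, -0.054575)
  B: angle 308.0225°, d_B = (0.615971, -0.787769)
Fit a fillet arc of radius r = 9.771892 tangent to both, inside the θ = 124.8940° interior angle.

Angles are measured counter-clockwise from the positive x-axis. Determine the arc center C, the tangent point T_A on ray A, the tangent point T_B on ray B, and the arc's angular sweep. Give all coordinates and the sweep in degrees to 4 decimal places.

bisector direction at 245.5755° = (-0.413494,-0.910507)
center distance |VC| = r/sin(θ/2) = 9.771892/sin(62.4470°) = 11.021967
C = V + |VC|·bis = (-8.8716,-30.0649)
T_A = V + ((C−V)·d_A)·d_A = V + 5.0984·d_A = (-9.4049,-20.3076)
T_B = V + ((C−V)·d_B)·d_B = V + 5.0984·d_B = (-1.1736,-24.0457)
sweep = 180° − θ = 55.1060°

center=(-8.8716,-30.0649) T_A=(-9.4049,-20.3076) T_B=(-1.1736,-24.0457) sweep=55.1060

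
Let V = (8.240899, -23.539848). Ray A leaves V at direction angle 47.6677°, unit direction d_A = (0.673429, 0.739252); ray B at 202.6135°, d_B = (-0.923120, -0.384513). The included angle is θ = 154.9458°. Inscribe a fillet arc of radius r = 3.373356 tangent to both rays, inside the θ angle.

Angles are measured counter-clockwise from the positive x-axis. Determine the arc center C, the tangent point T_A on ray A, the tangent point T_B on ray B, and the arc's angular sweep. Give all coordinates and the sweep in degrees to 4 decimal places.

bisector direction at 125.1406° = (-0.575585,0.817742)
center distance |VC| = r/sin(θ/2) = 3.373356/sin(77.4729°) = 3.455622
C = V + |VC|·bis = (6.2519,-20.7140)
T_A = V + ((C−V)·d_A)·d_A = V + 0.7495·d_A = (8.7457,-22.9858)
T_B = V + ((C−V)·d_B)·d_B = V + 0.7495·d_B = (7.5490,-23.8281)
sweep = 180° − θ = 25.0542°

center=(6.2519,-20.7140) T_A=(8.7457,-22.9858) T_B=(7.5490,-23.8281) sweep=25.0542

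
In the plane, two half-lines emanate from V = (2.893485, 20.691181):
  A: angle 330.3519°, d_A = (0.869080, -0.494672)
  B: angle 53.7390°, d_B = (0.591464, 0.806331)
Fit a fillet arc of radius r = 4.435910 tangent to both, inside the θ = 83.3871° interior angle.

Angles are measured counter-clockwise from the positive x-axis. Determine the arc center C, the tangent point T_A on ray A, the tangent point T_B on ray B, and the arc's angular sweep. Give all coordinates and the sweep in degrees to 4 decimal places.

bisector direction at 12.0454° = (0.977982,0.208688)
center distance |VC| = r/sin(θ/2) = 4.435910/sin(41.6936°) = 6.669074
C = V + |VC|·bis = (9.4157,22.0829)
T_A = V + ((C−V)·d_A)·d_A = V + 4.9799·d_A = (7.2214,18.2278)
T_B = V + ((C−V)·d_B)·d_B = V + 4.9799·d_B = (5.8389,24.7066)
sweep = 180° − θ = 96.6129°

center=(9.4157,22.0829) T_A=(7.2214,18.2278) T_B=(5.8389,24.7066) sweep=96.6129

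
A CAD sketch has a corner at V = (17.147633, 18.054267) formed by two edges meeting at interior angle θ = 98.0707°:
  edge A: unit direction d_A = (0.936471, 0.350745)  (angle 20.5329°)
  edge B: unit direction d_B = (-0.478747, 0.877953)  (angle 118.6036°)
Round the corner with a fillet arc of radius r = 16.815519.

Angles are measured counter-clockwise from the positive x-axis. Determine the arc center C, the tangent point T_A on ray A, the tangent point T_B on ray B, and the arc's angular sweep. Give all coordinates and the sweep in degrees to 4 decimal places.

center=(24.9215,38.9221) T_A=(30.8195,23.1749) T_B=(10.1583,30.8718) sweep=81.9293

bisector direction at 69.5683° = (0.349091,0.937089)
center distance |VC| = r/sin(θ/2) = 16.815519/sin(49.0354°) = 22.268842
C = V + |VC|·bis = (24.9215,38.9221)
T_A = V + ((C−V)·d_A)·d_A = V + 14.5993·d_A = (30.8195,23.1749)
T_B = V + ((C−V)·d_B)·d_B = V + 14.5993·d_B = (10.1583,30.8718)
sweep = 180° − θ = 81.9293°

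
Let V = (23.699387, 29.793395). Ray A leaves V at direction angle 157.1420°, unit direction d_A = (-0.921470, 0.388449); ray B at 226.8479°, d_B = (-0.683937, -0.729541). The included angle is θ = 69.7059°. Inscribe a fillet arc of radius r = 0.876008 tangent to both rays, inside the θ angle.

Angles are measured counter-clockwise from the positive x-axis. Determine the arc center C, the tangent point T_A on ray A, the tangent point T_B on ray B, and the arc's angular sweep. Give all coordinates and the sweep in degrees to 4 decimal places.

center=(22.2000,29.4748) T_A=(22.5402,30.2820) T_B=(22.8390,28.8757) sweep=110.2941

bisector direction at 191.9949° = (-0.978166,-0.207825)
center distance |VC| = r/sin(θ/2) = 0.876008/sin(34.8529°) = 1.532897
C = V + |VC|·bis = (22.2000,29.4748)
T_A = V + ((C−V)·d_A)·d_A = V + 1.2579·d_A = (22.5402,30.2820)
T_B = V + ((C−V)·d_B)·d_B = V + 1.2579·d_B = (22.8390,28.8757)
sweep = 180° − θ = 110.2941°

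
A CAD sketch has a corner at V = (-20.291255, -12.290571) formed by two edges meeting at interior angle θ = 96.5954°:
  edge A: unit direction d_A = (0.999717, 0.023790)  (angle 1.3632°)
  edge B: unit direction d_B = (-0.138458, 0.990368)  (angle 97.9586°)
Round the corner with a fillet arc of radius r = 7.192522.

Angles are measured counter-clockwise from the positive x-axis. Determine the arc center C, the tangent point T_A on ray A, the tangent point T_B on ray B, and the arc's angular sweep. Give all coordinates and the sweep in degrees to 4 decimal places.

center=(-14.0554,-4.9476) T_A=(-13.8842,-12.1381) T_B=(-21.1786,-5.9435) sweep=83.4046

bisector direction at 49.6609° = (0.647310,0.762227)
center distance |VC| = r/sin(θ/2) = 7.192522/sin(48.2977°) = 9.633554
C = V + |VC|·bis = (-14.0554,-4.9476)
T_A = V + ((C−V)·d_A)·d_A = V + 6.4088·d_A = (-13.8842,-12.1381)
T_B = V + ((C−V)·d_B)·d_B = V + 6.4088·d_B = (-21.1786,-5.9435)
sweep = 180° − θ = 83.4046°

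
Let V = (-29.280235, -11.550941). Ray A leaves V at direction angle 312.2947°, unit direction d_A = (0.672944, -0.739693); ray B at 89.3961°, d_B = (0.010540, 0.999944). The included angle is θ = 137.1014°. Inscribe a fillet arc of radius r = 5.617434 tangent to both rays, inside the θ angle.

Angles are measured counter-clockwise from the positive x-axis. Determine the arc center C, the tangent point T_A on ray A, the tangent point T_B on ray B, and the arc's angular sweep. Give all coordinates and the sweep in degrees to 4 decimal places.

center=(-23.6399,-9.4032) T_A=(-27.7950,-13.1835) T_B=(-29.2570,-9.3440) sweep=42.8986

bisector direction at 20.8454° = (0.934544,0.355848)
center distance |VC| = r/sin(θ/2) = 5.617434/sin(68.5507°) = 6.035439
C = V + |VC|·bis = (-23.6399,-9.4032)
T_A = V + ((C−V)·d_A)·d_A = V + 2.2070·d_A = (-27.7950,-13.1835)
T_B = V + ((C−V)·d_B)·d_B = V + 2.2070·d_B = (-29.2570,-9.3440)
sweep = 180° − θ = 42.8986°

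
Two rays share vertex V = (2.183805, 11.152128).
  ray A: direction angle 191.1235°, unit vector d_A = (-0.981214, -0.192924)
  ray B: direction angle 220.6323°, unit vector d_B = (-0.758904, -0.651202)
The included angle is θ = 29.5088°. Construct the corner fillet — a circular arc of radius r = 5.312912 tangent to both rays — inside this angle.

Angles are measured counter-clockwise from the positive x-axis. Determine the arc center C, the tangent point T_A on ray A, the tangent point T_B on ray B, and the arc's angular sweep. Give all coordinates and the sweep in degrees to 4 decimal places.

center=(-16.5858,2.0471) T_A=(-17.6108,7.2602) T_B=(-13.1260,-1.9849) sweep=150.4912

bisector direction at 205.8779° = (-0.899726,-0.436455)
center distance |VC| = r/sin(θ/2) = 5.312912/sin(14.7544°) = 20.861438
C = V + |VC|·bis = (-16.5858,2.0471)
T_A = V + ((C−V)·d_A)·d_A = V + 20.1736·d_A = (-17.6108,7.2602)
T_B = V + ((C−V)·d_B)·d_B = V + 20.1736·d_B = (-13.1260,-1.9849)
sweep = 180° − θ = 150.4912°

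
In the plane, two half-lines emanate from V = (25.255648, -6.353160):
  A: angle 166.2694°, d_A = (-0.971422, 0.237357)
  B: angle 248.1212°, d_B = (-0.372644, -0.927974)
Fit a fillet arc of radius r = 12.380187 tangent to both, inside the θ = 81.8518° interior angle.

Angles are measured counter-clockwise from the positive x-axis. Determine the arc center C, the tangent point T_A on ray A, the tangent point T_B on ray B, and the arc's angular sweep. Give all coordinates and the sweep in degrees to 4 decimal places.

center=(8.4462,-14.9903) T_A=(11.3847,-2.9639) T_B=(19.9346,-19.6037) sweep=98.1482

bisector direction at 207.1953° = (-0.889454,-0.457025)
center distance |VC| = r/sin(θ/2) = 12.380187/sin(40.9259°) = 18.898671
C = V + |VC|·bis = (8.4462,-14.9903)
T_A = V + ((C−V)·d_A)·d_A = V + 14.2790·d_A = (11.3847,-2.9639)
T_B = V + ((C−V)·d_B)·d_B = V + 14.2790·d_B = (19.9346,-19.6037)
sweep = 180° − θ = 98.1482°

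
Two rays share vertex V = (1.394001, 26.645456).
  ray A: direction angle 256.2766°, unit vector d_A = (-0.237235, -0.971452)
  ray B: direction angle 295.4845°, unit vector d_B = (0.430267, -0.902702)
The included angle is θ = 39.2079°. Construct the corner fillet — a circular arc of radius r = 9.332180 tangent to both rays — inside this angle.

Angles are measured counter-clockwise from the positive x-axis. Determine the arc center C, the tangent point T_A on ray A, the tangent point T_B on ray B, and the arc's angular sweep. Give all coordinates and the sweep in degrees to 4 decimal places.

bisector direction at 275.8805° = (0.102455,-0.994738)
center distance |VC| = r/sin(θ/2) = 9.332180/sin(19.6040°) = 27.814369
C = V + |VC|·bis = (4.2437,-1.0225)
T_A = V + ((C−V)·d_A)·d_A = V + 26.2021·d_A = (-4.8220,1.1914)
T_B = V + ((C−V)·d_B)·d_B = V + 26.2021·d_B = (12.6679,2.9928)
sweep = 180° − θ = 140.7921°

center=(4.2437,-1.0225) T_A=(-4.8220,1.1914) T_B=(12.6679,2.9928) sweep=140.7921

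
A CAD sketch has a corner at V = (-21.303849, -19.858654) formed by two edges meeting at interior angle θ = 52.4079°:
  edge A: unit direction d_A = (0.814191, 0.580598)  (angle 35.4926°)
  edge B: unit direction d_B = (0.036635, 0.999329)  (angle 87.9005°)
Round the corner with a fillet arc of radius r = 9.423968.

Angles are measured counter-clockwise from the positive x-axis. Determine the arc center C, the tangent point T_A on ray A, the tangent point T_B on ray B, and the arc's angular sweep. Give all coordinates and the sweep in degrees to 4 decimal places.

center=(-11.1847,-1.0681) T_A=(-5.7132,-8.7410) T_B=(-20.6023,-0.7228) sweep=127.5921

bisector direction at 61.6966° = (0.474141,0.880449)
center distance |VC| = r/sin(θ/2) = 9.423968/sin(26.2039°) = 21.342068
C = V + |VC|·bis = (-11.1847,-1.0681)
T_A = V + ((C−V)·d_A)·d_A = V + 19.1487·d_A = (-5.7132,-8.7410)
T_B = V + ((C−V)·d_B)·d_B = V + 19.1487·d_B = (-20.6023,-0.7228)
sweep = 180° − θ = 127.5921°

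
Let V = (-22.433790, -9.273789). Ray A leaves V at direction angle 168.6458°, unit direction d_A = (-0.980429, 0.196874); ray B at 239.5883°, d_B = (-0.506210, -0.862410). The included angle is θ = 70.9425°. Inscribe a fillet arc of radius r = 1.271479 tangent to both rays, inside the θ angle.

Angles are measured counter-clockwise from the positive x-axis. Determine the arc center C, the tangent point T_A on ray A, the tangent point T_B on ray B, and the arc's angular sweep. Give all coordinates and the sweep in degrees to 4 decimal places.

center=(-24.4336,-10.1691) T_A=(-24.1833,-8.9225) T_B=(-23.3371,-10.8127) sweep=109.0575

bisector direction at 204.1171° = (-0.912713,-0.408602)
center distance |VC| = r/sin(θ/2) = 1.271479/sin(35.4712°) = 2.191093
C = V + |VC|·bis = (-24.4336,-10.1691)
T_A = V + ((C−V)·d_A)·d_A = V + 1.7844·d_A = (-24.1833,-8.9225)
T_B = V + ((C−V)·d_B)·d_B = V + 1.7844·d_B = (-23.3371,-10.8127)
sweep = 180° − θ = 109.0575°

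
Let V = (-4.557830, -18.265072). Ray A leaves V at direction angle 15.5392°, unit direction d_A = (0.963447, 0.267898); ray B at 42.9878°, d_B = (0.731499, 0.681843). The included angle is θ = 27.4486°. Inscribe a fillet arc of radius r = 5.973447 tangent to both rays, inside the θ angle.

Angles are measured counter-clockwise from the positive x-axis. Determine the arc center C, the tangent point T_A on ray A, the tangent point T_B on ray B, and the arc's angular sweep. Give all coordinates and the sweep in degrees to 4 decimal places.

center=(17.4068,-5.9575) T_A=(19.0071,-11.7126) T_B=(13.3339,-1.5879) sweep=152.5514

bisector direction at 29.2635° = (0.872381,0.488827)
center distance |VC| = r/sin(θ/2) = 5.973447/sin(13.7243°) = 25.177840
C = V + |VC|·bis = (17.4068,-5.9575)
T_A = V + ((C−V)·d_A)·d_A = V + 24.4590·d_A = (19.0071,-11.7126)
T_B = V + ((C−V)·d_B)·d_B = V + 24.4590·d_B = (13.3339,-1.5879)
sweep = 180° − θ = 152.5514°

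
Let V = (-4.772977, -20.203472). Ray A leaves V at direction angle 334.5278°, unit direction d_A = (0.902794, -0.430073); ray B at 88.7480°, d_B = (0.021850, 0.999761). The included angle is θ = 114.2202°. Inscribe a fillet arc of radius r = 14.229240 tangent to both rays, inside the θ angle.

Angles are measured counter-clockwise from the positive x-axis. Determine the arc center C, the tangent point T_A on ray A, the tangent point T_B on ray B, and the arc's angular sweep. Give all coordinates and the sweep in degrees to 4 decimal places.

center=(9.6539,-11.3148) T_A=(3.5343,-24.1609) T_B=(-4.5719,-11.0039) sweep=65.7798

bisector direction at 31.6379° = (0.851380,0.524549)
center distance |VC| = r/sin(θ/2) = 14.229240/sin(57.1101°) = 16.945309
C = V + |VC|·bis = (9.6539,-11.3148)
T_A = V + ((C−V)·d_A)·d_A = V + 9.2018·d_A = (3.5343,-24.1609)
T_B = V + ((C−V)·d_B)·d_B = V + 9.2018·d_B = (-4.5719,-11.0039)
sweep = 180° − θ = 65.7798°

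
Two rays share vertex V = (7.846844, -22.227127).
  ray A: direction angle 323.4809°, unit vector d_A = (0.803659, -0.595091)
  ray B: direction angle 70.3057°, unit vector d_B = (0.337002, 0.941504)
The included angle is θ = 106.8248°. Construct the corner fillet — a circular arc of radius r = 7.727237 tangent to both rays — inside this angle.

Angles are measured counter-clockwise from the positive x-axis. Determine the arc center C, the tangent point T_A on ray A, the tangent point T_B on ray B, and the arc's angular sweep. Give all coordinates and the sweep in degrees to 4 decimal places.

center=(17.0552,-19.4306) T_A=(12.4568,-25.6407) T_B=(9.7799,-16.8265) sweep=73.1752

bisector direction at 16.8933° = (0.956848,0.290590)
center distance |VC| = r/sin(θ/2) = 7.727237/sin(53.4124°) = 9.623601
C = V + |VC|·bis = (17.0552,-19.4306)
T_A = V + ((C−V)·d_A)·d_A = V + 5.7362·d_A = (12.4568,-25.6407)
T_B = V + ((C−V)·d_B)·d_B = V + 5.7362·d_B = (9.7799,-16.8265)
sweep = 180° − θ = 73.1752°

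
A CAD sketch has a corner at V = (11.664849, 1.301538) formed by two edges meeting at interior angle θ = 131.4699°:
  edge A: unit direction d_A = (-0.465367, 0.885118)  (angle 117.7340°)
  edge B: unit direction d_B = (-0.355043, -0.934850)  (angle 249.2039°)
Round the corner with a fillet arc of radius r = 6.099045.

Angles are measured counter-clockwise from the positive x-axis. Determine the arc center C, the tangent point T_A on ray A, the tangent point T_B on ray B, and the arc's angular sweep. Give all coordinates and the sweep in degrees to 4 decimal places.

center=(4.9870,0.8967) T_A=(10.3854,3.7350) T_B=(10.6887,-1.2687) sweep=48.5301

bisector direction at 183.4690° = (-0.998168,-0.060508)
center distance |VC| = r/sin(θ/2) = 6.099045/sin(65.7349°) = 6.690087
C = V + |VC|·bis = (4.9870,0.8967)
T_A = V + ((C−V)·d_A)·d_A = V + 2.7493·d_A = (10.3854,3.7350)
T_B = V + ((C−V)·d_B)·d_B = V + 2.7493·d_B = (10.6887,-1.2687)
sweep = 180° − θ = 48.5301°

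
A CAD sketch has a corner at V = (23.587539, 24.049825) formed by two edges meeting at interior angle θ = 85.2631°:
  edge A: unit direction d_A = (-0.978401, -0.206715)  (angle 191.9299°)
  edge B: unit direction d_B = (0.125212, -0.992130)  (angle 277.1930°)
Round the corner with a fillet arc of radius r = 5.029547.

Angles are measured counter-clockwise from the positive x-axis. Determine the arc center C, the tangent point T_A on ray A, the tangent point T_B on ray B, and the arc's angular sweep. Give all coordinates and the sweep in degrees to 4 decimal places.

center=(19.2817,17.9995) T_A=(18.2420,22.9204) T_B=(24.2716,18.6293) sweep=94.7369

bisector direction at 234.5615° = (-0.579829,-0.814738)
center distance |VC| = r/sin(θ/2) = 5.029547/sin(42.6315°) = 7.426084
C = V + |VC|·bis = (19.2817,17.9995)
T_A = V + ((C−V)·d_A)·d_A = V + 5.4636·d_A = (18.2420,22.9204)
T_B = V + ((C−V)·d_B)·d_B = V + 5.4636·d_B = (24.2716,18.6293)
sweep = 180° − θ = 94.7369°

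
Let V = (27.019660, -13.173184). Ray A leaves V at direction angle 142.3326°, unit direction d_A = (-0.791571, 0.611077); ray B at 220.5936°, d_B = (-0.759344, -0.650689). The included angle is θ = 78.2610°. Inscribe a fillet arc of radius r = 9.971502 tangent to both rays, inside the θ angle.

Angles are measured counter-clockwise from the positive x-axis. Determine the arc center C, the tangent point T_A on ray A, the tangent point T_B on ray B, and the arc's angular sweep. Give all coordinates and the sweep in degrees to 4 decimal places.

center=(11.2243,-13.5766) T_A=(17.3177,-5.6835) T_B=(17.7127,-21.1484) sweep=101.7390

bisector direction at 181.4631° = (-0.999674,-0.025533)
center distance |VC| = r/sin(θ/2) = 9.971502/sin(39.1305°) = 15.800473
C = V + |VC|·bis = (11.2243,-13.5766)
T_A = V + ((C−V)·d_A)·d_A = V + 12.2566·d_A = (17.3177,-5.6835)
T_B = V + ((C−V)·d_B)·d_B = V + 12.2566·d_B = (17.7127,-21.1484)
sweep = 180° − θ = 101.7390°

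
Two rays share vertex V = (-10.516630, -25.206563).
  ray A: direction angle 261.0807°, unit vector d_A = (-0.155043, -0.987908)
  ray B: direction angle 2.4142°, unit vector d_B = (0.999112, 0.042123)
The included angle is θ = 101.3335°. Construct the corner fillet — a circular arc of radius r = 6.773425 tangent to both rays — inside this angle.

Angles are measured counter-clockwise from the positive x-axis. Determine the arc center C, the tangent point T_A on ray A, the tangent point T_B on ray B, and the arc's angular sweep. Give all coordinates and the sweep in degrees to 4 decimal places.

bisector direction at 311.7474° = (0.665848,-0.746087)
center distance |VC| = r/sin(θ/2) = 6.773425/sin(50.6668°) = 8.757163
C = V + |VC|·bis = (-4.6857,-31.7402)
T_A = V + ((C−V)·d_A)·d_A = V + 5.5506·d_A = (-11.3772,-30.6900)
T_B = V + ((C−V)·d_B)·d_B = V + 5.5506·d_B = (-4.9710,-24.9728)
sweep = 180° − θ = 78.6665°

center=(-4.6857,-31.7402) T_A=(-11.3772,-30.6900) T_B=(-4.9710,-24.9728) sweep=78.6665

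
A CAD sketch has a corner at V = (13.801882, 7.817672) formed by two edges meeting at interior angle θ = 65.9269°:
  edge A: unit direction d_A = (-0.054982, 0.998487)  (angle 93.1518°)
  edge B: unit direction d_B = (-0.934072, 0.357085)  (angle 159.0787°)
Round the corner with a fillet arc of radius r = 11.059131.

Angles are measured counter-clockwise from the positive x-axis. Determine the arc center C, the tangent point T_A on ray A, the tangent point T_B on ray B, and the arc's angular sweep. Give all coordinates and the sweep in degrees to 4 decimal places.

center=(1.8219,24.2372) T_A=(12.8643,24.8453) T_B=(-2.1272,13.9072) sweep=114.0731

bisector direction at 126.1152° = (-0.589411,0.807833)
center distance |VC| = r/sin(θ/2) = 11.059131/sin(32.9635°) = 20.325402
C = V + |VC|·bis = (1.8219,24.2372)
T_A = V + ((C−V)·d_A)·d_A = V + 17.0534·d_A = (12.8643,24.8453)
T_B = V + ((C−V)·d_B)·d_B = V + 17.0534·d_B = (-2.1272,13.9072)
sweep = 180° − θ = 114.0731°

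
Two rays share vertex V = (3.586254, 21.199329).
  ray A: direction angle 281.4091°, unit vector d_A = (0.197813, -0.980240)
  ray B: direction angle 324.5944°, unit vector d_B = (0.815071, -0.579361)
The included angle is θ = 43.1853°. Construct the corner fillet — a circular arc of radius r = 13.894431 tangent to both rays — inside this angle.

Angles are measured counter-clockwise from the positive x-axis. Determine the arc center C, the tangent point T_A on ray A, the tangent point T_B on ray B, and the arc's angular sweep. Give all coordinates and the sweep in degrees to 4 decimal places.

bisector direction at 303.0018° = (0.544665,-0.838654)
center distance |VC| = r/sin(θ/2) = 13.894431/sin(21.5926°) = 37.756065
C = V + |VC|·bis = (24.1506,-10.4649)
T_A = V + ((C−V)·d_A)·d_A = V + 35.1065·d_A = (10.5308,-13.2134)
T_B = V + ((C−V)·d_B)·d_B = V + 35.1065·d_B = (32.2005,0.8600)
sweep = 180° − θ = 136.8147°

center=(24.1506,-10.4649) T_A=(10.5308,-13.2134) T_B=(32.2005,0.8600) sweep=136.8147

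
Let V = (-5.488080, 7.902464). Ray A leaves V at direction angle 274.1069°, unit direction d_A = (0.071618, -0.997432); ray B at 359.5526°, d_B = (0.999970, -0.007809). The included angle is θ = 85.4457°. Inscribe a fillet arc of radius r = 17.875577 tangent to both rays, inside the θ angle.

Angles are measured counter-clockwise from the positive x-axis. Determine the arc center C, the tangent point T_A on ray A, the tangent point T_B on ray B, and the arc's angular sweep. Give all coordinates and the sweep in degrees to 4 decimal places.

center=(13.7278,-10.1237) T_A=(-4.1018,-11.4039) T_B=(13.8674,7.7513) sweep=94.5543

bisector direction at 316.8297° = (0.729324,-0.684169)
center distance |VC| = r/sin(θ/2) = 17.875577/sin(42.7229°) = 26.347565
C = V + |VC|·bis = (13.7278,-10.1237)
T_A = V + ((C−V)·d_A)·d_A = V + 19.3561·d_A = (-4.1018,-11.4039)
T_B = V + ((C−V)·d_B)·d_B = V + 19.3561·d_B = (13.8674,7.7513)
sweep = 180° − θ = 94.5543°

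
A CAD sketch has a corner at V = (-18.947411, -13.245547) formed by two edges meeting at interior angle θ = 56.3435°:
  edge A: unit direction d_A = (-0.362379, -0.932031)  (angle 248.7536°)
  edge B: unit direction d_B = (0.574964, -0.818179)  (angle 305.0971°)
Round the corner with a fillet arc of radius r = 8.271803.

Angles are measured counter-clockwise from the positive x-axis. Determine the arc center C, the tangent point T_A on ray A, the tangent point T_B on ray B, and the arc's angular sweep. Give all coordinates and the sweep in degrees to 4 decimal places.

center=(-16.8348,-30.6384) T_A=(-24.5444,-27.6409) T_B=(-10.0670,-25.8824) sweep=123.6565

bisector direction at 276.9254° = (0.120576,-0.992704)
center distance |VC| = r/sin(θ/2) = 8.271803/sin(28.1717°) = 17.520694
C = V + |VC|·bis = (-16.8348,-30.6384)
T_A = V + ((C−V)·d_A)·d_A = V + 15.4451·d_A = (-24.5444,-27.6409)
T_B = V + ((C−V)·d_B)·d_B = V + 15.4451·d_B = (-10.0670,-25.8824)
sweep = 180° − θ = 123.6565°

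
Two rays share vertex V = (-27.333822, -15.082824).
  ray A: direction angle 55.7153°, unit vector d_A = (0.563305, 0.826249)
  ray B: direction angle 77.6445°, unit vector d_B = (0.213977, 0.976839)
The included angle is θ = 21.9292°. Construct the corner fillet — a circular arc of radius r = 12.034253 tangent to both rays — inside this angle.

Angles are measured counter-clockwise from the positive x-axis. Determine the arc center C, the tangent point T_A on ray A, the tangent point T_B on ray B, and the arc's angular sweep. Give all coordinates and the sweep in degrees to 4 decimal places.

bisector direction at 66.6799° = (0.395868,0.918308)
center distance |VC| = r/sin(θ/2) = 12.034253/sin(10.9646°) = 63.270752
C = V + |VC|·bis = (-2.2870,43.0192)
T_A = V + ((C−V)·d_A)·d_A = V + 62.1157·d_A = (7.6563,36.2402)
T_B = V + ((C−V)·d_B)·d_B = V + 62.1157·d_B = (-14.0425,45.5942)
sweep = 180° − θ = 158.0708°

center=(-2.2870,43.0192) T_A=(7.6563,36.2402) T_B=(-14.0425,45.5942) sweep=158.0708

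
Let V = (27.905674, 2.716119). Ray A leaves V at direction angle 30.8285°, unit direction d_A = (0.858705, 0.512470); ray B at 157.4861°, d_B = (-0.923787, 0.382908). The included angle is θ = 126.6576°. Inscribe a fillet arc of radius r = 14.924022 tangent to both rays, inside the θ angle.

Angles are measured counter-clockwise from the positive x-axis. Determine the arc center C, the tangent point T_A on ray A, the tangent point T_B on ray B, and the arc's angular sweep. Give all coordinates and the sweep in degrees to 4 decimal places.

center=(26.6949,19.3732) T_A=(34.3430,6.5579) T_B=(20.9804,5.5866) sweep=53.3424

bisector direction at 94.1573° = (-0.072495,0.997369)
center distance |VC| = r/sin(θ/2) = 14.924022/sin(63.3288°) = 16.701063
C = V + |VC|·bis = (26.6949,19.3732)
T_A = V + ((C−V)·d_A)·d_A = V + 7.4966·d_A = (34.3430,6.5579)
T_B = V + ((C−V)·d_B)·d_B = V + 7.4966·d_B = (20.9804,5.5866)
sweep = 180° − θ = 53.3424°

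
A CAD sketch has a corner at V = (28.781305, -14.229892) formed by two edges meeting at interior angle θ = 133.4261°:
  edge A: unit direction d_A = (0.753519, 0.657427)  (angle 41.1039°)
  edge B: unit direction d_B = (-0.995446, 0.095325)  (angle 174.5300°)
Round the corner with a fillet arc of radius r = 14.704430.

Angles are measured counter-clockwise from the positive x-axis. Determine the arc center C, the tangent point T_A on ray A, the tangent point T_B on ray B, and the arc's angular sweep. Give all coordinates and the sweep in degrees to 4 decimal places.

bisector direction at 107.8170° = (-0.305977,0.952039)
center distance |VC| = r/sin(θ/2) = 14.704430/sin(66.7130°) = 16.008543
C = V + |VC|·bis = (23.8831,1.0109)
T_A = V + ((C−V)·d_A)·d_A = V + 6.3288·d_A = (33.5501,-10.0692)
T_B = V + ((C−V)·d_B)·d_B = V + 6.3288·d_B = (22.4814,-13.6266)
sweep = 180° − θ = 46.5739°

center=(23.8831,1.0109) T_A=(33.5501,-10.0692) T_B=(22.4814,-13.6266) sweep=46.5739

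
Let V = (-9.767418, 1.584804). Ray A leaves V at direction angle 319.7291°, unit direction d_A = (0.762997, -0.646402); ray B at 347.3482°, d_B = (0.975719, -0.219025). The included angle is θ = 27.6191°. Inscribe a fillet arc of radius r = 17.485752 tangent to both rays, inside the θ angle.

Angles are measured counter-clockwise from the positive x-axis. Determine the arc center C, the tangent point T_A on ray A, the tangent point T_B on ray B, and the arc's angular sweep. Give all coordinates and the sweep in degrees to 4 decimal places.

bisector direction at 333.5387° = (0.895235,-0.445594)
center distance |VC| = r/sin(θ/2) = 17.485752/sin(13.8095°) = 73.255529
C = V + |VC|·bis = (55.8135,-31.0574)
T_A = V + ((C−V)·d_A)·d_A = V + 71.1380·d_A = (44.5107,-44.3990)
T_B = V + ((C−V)·d_B)·d_B = V + 71.1380·d_B = (59.6433,-13.9962)
sweep = 180° − θ = 152.3809°

center=(55.8135,-31.0574) T_A=(44.5107,-44.3990) T_B=(59.6433,-13.9962) sweep=152.3809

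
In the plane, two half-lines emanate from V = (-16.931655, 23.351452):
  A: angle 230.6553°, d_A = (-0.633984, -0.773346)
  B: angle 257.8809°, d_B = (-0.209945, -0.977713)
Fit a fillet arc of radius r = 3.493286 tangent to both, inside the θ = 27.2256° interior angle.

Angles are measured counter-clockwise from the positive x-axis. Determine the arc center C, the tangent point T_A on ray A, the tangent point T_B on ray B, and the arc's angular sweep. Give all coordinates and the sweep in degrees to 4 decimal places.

bisector direction at 244.2681° = (-0.434161,-0.900835)
center distance |VC| = r/sin(θ/2) = 3.493286/sin(13.6128°) = 14.842357
C = V + |VC|·bis = (-23.3756,9.9809)
T_A = V + ((C−V)·d_A)·d_A = V + 14.4254·d_A = (-26.0771,12.1956)
T_B = V + ((C−V)·d_B)·d_B = V + 14.4254·d_B = (-19.9602,9.2475)
sweep = 180° − θ = 152.7744°

center=(-23.3756,9.9809) T_A=(-26.0771,12.1956) T_B=(-19.9602,9.2475) sweep=152.7744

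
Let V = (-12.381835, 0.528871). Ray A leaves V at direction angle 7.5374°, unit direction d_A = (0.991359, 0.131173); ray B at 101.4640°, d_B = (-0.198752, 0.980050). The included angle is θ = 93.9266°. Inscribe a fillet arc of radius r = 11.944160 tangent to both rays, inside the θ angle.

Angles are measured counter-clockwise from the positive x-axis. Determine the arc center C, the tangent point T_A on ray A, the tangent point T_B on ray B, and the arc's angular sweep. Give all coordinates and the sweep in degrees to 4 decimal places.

bisector direction at 54.5007° = (0.580693,0.814123)
center distance |VC| = r/sin(θ/2) = 11.944160/sin(46.9633°) = 16.341342
C = V + |VC|·bis = (-2.8925,13.8327)
T_A = V + ((C−V)·d_A)·d_A = V + 11.1524·d_A = (-1.3258,1.9918)
T_B = V + ((C−V)·d_B)·d_B = V + 11.1524·d_B = (-14.5984,11.4588)
sweep = 180° − θ = 86.0734°

center=(-2.8925,13.8327) T_A=(-1.3258,1.9918) T_B=(-14.5984,11.4588) sweep=86.0734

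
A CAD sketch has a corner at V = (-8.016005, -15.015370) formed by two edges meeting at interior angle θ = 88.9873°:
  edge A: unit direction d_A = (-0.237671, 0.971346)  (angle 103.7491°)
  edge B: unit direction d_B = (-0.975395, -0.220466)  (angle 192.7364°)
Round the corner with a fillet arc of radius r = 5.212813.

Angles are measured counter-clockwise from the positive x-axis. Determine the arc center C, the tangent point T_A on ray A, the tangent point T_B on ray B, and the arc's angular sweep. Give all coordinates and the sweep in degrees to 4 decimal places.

bisector direction at 148.2428° = (-0.850286,0.526322)
center distance |VC| = r/sin(θ/2) = 5.212813/sin(44.4937°) = 7.438054
C = V + |VC|·bis = (-14.3405,-11.1006)
T_A = V + ((C−V)·d_A)·d_A = V + 5.3058·d_A = (-9.2770,-9.8616)
T_B = V + ((C−V)·d_B)·d_B = V + 5.3058·d_B = (-13.1912,-16.1851)
sweep = 180° − θ = 91.0127°

center=(-14.3405,-11.1006) T_A=(-9.2770,-9.8616) T_B=(-13.1912,-16.1851) sweep=91.0127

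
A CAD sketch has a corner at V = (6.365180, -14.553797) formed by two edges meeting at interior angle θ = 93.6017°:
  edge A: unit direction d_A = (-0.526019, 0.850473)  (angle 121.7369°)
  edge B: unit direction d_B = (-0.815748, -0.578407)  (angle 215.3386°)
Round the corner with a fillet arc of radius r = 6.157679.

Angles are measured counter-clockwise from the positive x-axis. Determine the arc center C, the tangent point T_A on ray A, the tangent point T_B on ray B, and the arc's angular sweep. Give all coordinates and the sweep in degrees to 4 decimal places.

bisector direction at 168.5378° = (-0.980056,0.198722)
center distance |VC| = r/sin(θ/2) = 6.157679/sin(46.8008°) = 8.446993
C = V + |VC|·bis = (-1.9133,-12.8752)
T_A = V + ((C−V)·d_A)·d_A = V + 5.7823·d_A = (3.3236,-9.6361)
T_B = V + ((C−V)·d_B)·d_B = V + 5.7823·d_B = (1.6483,-17.8983)
sweep = 180° − θ = 86.3983°

center=(-1.9133,-12.8752) T_A=(3.3236,-9.6361) T_B=(1.6483,-17.8983) sweep=86.3983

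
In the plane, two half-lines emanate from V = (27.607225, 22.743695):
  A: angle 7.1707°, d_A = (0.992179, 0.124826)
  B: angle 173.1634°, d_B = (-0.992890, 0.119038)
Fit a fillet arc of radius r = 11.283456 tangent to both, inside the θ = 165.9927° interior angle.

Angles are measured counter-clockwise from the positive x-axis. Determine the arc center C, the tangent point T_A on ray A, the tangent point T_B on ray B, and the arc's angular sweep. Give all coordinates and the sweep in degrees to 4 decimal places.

center=(27.5741,34.1119) T_A=(28.9825,22.9167) T_B=(26.2309,22.9087) sweep=14.0073

bisector direction at 90.1671° = (-0.002916,0.999996)
center distance |VC| = r/sin(θ/2) = 11.283456/sin(82.9964°) = 11.368282
C = V + |VC|·bis = (27.5741,34.1119)
T_A = V + ((C−V)·d_A)·d_A = V + 1.3862·d_A = (28.9825,22.9167)
T_B = V + ((C−V)·d_B)·d_B = V + 1.3862·d_B = (26.2309,22.9087)
sweep = 180° − θ = 14.0073°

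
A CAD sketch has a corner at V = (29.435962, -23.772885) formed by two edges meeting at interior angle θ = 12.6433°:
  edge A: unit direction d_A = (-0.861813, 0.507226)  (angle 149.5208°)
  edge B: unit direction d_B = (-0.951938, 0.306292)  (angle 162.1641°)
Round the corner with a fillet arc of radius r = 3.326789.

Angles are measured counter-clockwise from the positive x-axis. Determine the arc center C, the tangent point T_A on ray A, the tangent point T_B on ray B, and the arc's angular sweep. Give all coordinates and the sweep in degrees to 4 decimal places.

bisector direction at 155.8425° = (-0.912424,0.409247)
center distance |VC| = r/sin(θ/2) = 3.326789/sin(6.3216°) = 30.213355
C = V + |VC|·bis = (1.8686,-11.4082)
T_A = V + ((C−V)·d_A)·d_A = V + 30.0296·d_A = (3.5560,-8.5411)
T_B = V + ((C−V)·d_B)·d_B = V + 30.0296·d_B = (0.8496,-14.5751)
sweep = 180° − θ = 167.3567°

center=(1.8686,-11.4082) T_A=(3.5560,-8.5411) T_B=(0.8496,-14.5751) sweep=167.3567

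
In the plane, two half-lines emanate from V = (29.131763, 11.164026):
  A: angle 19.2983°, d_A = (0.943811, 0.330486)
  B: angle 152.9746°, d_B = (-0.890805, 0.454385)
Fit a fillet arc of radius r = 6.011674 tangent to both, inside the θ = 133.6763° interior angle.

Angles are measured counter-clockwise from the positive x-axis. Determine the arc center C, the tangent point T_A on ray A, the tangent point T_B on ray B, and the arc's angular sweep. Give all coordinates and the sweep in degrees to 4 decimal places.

bisector direction at 86.1365° = (0.067381,0.997727)
center distance |VC| = r/sin(θ/2) = 6.011674/sin(66.8381°) = 6.538711
C = V + |VC|·bis = (29.5723,17.6879)
T_A = V + ((C−V)·d_A)·d_A = V + 2.5719·d_A = (31.5591,12.0140)
T_B = V + ((C−V)·d_B)·d_B = V + 2.5719·d_B = (26.8407,12.3326)
sweep = 180° − θ = 46.3237°

center=(29.5723,17.6879) T_A=(31.5591,12.0140) T_B=(26.8407,12.3326) sweep=46.3237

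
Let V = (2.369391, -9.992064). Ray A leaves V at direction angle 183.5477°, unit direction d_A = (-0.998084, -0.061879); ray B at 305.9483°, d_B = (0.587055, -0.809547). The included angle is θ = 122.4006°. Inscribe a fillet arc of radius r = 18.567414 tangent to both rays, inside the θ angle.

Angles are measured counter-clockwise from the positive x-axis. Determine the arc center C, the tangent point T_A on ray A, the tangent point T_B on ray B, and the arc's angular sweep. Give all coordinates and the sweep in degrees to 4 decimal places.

bisector direction at 244.7480° = (-0.426600,-0.904440)
center distance |VC| = r/sin(θ/2) = 18.567414/sin(61.2003°) = 21.188199
C = V + |VC|·bis = (-6.6695,-29.1555)
T_A = V + ((C−V)·d_A)·d_A = V + 10.2074·d_A = (-7.8184,-10.6237)
T_B = V + ((C−V)·d_B)·d_B = V + 10.2074·d_B = (8.3617,-18.2554)
sweep = 180° − θ = 57.5994°

center=(-6.6695,-29.1555) T_A=(-7.8184,-10.6237) T_B=(8.3617,-18.2554) sweep=57.5994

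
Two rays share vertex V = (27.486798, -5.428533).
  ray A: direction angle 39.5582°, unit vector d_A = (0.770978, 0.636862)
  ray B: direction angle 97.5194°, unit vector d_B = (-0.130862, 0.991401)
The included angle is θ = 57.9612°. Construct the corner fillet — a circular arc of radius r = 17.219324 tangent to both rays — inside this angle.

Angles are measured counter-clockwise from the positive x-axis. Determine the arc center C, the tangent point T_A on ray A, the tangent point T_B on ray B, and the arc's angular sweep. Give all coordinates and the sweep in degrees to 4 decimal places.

bisector direction at 68.5388° = (0.365871,0.930666)
center distance |VC| = r/sin(θ/2) = 17.219324/sin(28.9806°) = 35.539414
C = V + |VC|·bis = (40.4896,27.6468)
T_A = V + ((C−V)·d_A)·d_A = V + 31.0893·d_A = (51.4560,14.3711)
T_B = V + ((C−V)·d_B)·d_B = V + 31.0893·d_B = (23.4184,25.3934)
sweep = 180° − θ = 122.0388°

center=(40.4896,27.6468) T_A=(51.4560,14.3711) T_B=(23.4184,25.3934) sweep=122.0388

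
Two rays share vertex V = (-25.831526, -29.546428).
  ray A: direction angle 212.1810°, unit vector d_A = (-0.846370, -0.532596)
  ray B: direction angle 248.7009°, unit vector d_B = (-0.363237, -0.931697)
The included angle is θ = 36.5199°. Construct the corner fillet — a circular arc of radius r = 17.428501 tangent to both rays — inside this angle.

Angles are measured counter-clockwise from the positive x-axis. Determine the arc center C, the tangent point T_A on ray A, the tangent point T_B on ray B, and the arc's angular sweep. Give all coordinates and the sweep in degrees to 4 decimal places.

bisector direction at 230.4410° = (-0.636873,-0.770969)
center distance |VC| = r/sin(θ/2) = 17.428501/sin(18.2599°) = 55.623693
C = V + |VC|·bis = (-61.2568,-72.4306)
T_A = V + ((C−V)·d_A)·d_A = V + 52.8227·d_A = (-70.5391,-57.6796)
T_B = V + ((C−V)·d_B)·d_B = V + 52.8227·d_B = (-45.0187,-78.7612)
sweep = 180° − θ = 143.4801°

center=(-61.2568,-72.4306) T_A=(-70.5391,-57.6796) T_B=(-45.0187,-78.7612) sweep=143.4801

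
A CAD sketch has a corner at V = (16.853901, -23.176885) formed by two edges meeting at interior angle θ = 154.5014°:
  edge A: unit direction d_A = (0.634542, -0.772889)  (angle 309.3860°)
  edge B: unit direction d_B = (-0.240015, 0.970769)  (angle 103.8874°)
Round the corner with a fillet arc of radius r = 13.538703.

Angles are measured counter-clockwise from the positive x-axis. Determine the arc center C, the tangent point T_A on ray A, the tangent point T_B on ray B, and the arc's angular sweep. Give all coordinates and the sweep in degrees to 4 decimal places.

bisector direction at 26.6367° = (0.893867,0.448332)
center distance |VC| = r/sin(θ/2) = 13.538703/sin(77.2507°) = 13.880937
C = V + |VC|·bis = (29.2616,-16.9536)
T_A = V + ((C−V)·d_A)·d_A = V + 3.0633·d_A = (18.7977,-25.5445)
T_B = V + ((C−V)·d_B)·d_B = V + 3.0633·d_B = (16.1187,-20.2031)
sweep = 180° − θ = 25.4986°

center=(29.2616,-16.9536) T_A=(18.7977,-25.5445) T_B=(16.1187,-20.2031) sweep=25.4986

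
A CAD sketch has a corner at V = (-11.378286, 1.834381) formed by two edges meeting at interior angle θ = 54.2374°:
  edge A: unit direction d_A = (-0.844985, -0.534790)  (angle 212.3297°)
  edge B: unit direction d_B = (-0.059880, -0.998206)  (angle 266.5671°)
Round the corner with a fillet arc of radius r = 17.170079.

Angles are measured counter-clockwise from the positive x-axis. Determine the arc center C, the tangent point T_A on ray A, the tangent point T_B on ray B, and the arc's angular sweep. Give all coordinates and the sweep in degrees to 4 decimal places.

center=(-30.5251,-30.6036) T_A=(-39.7075,-16.0952) T_B=(-13.3858,-31.6317) sweep=125.7626

bisector direction at 239.4484° = (-0.508314,-0.861172)
center distance |VC| = r/sin(θ/2) = 17.170079/sin(27.1187°) = 37.667276
C = V + |VC|·bis = (-30.5251,-30.6036)
T_A = V + ((C−V)·d_A)·d_A = V + 33.5263·d_A = (-39.7075,-16.0952)
T_B = V + ((C−V)·d_B)·d_B = V + 33.5263·d_B = (-13.3858,-31.6317)
sweep = 180° − θ = 125.7626°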